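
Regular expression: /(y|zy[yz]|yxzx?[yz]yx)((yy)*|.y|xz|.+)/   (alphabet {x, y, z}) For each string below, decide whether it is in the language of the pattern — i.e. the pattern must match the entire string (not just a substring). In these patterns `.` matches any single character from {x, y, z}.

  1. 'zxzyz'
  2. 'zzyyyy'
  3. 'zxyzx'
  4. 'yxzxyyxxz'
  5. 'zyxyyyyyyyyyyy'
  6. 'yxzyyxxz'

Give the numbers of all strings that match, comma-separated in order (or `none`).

4, 6

1. 'zxzyz' → no match
2. 'zzyyyy' → no match
3. 'zxyzx' → no match
4. 'yxzxyyxxz' → match
5 → no match
6. 'yxzyyxxz' → match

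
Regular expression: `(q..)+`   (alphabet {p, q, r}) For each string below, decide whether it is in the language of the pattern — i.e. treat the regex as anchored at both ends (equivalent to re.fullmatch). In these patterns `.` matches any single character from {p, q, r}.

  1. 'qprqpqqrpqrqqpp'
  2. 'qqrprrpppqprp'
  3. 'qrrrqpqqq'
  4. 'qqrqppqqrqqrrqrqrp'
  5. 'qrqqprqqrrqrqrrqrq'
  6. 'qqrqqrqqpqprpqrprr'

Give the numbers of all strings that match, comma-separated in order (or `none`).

1 → match
2 → no match
3 → no match
4 → no match
5 → no match
6 → no match

1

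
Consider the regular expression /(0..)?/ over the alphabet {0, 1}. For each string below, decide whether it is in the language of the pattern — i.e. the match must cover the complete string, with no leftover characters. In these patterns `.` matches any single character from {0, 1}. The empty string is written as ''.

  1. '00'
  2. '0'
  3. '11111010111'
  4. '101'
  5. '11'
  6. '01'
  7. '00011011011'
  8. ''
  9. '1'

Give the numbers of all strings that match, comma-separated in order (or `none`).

8

1. '00' → no match
2. '0' → no match
3. '11111010111' → no match
4. '101' → no match
5. '11' → no match
6. '01' → no match
7. '00011011011' → no match
8. '' → match
9. '1' → no match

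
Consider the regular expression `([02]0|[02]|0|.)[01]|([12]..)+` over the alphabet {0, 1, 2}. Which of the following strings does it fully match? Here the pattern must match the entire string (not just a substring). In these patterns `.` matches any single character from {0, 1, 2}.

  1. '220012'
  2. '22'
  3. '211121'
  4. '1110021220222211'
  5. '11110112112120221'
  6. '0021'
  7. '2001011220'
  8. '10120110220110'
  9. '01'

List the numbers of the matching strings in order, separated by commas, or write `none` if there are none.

3, 9

1 → no match
2 → no match
3 → match
4 → no match
5 → no match
6 → no match
7 → no match
8 → no match
9 → match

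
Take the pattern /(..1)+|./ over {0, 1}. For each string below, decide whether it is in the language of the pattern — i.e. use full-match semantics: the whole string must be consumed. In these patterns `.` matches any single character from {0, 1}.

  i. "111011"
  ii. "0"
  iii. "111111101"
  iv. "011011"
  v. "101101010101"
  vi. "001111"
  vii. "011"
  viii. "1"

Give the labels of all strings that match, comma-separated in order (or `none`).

i → match
ii → match
iii → match
iv → match
v → no match
vi → match
vii → match
viii → match

i, ii, iii, iv, vi, vii, viii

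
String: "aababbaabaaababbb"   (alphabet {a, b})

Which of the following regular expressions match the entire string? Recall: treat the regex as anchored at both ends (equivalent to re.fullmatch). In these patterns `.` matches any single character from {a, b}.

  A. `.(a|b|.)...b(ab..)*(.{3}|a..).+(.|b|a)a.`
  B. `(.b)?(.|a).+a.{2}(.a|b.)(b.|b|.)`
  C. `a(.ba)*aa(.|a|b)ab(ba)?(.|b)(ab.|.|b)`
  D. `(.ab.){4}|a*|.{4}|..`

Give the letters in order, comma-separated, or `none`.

B, C

A → no match
B → match
C → match
D → no match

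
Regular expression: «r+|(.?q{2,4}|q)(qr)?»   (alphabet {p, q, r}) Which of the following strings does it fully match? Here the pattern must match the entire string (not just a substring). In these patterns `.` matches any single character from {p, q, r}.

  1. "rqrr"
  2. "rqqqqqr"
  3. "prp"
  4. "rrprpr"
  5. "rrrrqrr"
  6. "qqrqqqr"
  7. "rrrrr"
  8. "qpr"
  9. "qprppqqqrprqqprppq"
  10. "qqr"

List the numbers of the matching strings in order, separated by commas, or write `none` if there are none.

1 → no match
2 → match
3 → no match
4 → no match
5 → no match
6 → no match
7 → match
8 → no match
9 → no match
10 → match

2, 7, 10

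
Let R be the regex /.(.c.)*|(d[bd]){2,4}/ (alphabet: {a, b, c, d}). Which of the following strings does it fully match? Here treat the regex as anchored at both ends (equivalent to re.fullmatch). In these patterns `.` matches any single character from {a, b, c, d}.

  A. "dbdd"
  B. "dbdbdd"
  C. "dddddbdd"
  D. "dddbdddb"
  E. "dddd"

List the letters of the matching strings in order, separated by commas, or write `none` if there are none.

A → match
B → match
C → match
D → match
E → match

A, B, C, D, E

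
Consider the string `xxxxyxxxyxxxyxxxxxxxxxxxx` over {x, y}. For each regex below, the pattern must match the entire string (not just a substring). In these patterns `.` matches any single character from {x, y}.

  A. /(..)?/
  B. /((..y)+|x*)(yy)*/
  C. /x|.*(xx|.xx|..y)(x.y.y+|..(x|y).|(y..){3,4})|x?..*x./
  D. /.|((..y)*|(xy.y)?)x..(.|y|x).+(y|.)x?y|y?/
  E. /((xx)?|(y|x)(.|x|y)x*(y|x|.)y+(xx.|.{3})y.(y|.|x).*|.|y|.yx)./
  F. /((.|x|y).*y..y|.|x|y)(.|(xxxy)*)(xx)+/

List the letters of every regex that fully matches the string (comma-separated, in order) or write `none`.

C, E, F

A → no match
B → no match
C → match
D → no match
E → match
F → match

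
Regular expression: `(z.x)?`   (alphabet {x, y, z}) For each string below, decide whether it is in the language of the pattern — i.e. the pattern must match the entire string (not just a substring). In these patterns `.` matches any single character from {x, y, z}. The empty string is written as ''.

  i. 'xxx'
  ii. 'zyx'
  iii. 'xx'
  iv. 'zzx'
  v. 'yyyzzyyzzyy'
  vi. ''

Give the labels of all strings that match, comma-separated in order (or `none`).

ii, iv, vi

i. 'xxx' → no match
ii. 'zyx' → match
iii. 'xx' → no match
iv. 'zzx' → match
v. 'yyyzzyyzzyy' → no match
vi. '' → match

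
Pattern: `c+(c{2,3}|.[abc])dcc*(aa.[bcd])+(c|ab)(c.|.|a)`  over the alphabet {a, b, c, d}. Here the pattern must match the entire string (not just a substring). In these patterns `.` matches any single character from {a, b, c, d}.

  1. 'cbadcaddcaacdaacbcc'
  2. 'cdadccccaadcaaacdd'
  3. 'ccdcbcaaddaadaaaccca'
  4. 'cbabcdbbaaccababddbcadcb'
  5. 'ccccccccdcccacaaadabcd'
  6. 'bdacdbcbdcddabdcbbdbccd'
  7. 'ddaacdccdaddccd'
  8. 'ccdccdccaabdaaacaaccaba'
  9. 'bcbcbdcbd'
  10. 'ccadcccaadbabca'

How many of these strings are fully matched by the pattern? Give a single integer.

1 → no match
2 → no match
3 → no match
4 → no match
5 → no match
6 → no match — must start with 'c'
7 → no match — must start with 'c'
8 → no match
9 → no match — must start with 'c'
10 → match
Total matched: 1

1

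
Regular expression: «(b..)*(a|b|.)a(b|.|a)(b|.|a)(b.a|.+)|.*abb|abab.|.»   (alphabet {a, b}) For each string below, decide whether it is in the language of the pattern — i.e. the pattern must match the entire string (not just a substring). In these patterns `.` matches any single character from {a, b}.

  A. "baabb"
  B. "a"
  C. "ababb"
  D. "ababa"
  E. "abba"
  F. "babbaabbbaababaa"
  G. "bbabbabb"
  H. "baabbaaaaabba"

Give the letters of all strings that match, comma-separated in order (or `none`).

A, B, C, D, F, G, H

A. "baabb" → match
B. "a" → match
C. "ababb" → match
D. "ababa" → match
E. "abba" → no match
F → match
G. "bbabbabb" → match
H → match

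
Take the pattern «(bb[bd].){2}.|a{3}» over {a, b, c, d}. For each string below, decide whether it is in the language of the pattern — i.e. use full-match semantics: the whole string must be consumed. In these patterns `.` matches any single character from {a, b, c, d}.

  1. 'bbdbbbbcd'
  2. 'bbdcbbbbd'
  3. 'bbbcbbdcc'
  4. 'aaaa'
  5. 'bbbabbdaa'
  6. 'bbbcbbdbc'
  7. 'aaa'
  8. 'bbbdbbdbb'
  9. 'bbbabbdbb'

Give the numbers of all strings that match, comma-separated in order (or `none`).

1, 2, 3, 5, 6, 7, 8, 9

1 → match
2 → match
3 → match
4 → no match
5 → match
6 → match
7 → match
8 → match
9 → match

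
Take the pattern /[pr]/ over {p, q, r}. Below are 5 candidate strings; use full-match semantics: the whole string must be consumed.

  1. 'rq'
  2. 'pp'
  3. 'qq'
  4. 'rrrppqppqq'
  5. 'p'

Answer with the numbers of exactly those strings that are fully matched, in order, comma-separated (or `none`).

5

1 → no match
2 → no match
3 → no match
4 → no match
5 → match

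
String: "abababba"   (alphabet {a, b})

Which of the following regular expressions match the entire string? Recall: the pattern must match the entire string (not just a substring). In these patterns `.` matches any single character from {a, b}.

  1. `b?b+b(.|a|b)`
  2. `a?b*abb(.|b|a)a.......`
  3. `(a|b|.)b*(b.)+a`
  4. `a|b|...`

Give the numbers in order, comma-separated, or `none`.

3

1 → no match
2 → no match
3 → match
4 → no match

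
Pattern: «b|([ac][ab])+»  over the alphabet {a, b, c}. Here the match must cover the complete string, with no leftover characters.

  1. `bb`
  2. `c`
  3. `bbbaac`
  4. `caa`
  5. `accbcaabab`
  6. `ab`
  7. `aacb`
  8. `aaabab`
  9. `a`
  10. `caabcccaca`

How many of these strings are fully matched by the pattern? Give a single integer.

3

1 → no match
2 → no match
3 → no match
4 → no match
5 → no match
6 → match
7 → match
8 → match
9 → no match
10 → no match
Total matched: 3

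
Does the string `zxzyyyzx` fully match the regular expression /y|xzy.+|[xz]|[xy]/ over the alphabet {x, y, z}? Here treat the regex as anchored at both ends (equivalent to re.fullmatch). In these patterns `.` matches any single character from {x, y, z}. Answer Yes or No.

No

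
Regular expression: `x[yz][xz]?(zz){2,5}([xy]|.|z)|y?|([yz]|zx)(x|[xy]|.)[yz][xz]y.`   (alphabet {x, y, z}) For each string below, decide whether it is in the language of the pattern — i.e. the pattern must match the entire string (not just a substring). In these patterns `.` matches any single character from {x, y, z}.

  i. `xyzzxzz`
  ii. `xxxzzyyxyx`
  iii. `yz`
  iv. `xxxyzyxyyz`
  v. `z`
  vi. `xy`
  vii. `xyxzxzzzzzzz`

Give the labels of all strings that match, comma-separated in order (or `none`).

i → no match
ii → no match
iii → no match
iv → no match
v → no match
vi → no match
vii → no match

none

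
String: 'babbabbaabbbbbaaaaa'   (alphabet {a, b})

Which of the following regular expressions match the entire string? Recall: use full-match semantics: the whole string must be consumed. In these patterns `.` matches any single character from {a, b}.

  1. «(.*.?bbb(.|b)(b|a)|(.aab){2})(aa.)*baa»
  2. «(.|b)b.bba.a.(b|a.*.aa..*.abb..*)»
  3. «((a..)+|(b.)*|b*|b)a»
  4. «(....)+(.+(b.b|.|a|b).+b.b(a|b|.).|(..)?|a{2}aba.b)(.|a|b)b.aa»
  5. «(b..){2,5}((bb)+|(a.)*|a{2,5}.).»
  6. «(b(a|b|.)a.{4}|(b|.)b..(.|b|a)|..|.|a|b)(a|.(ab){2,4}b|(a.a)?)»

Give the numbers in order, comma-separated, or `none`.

5

1 → no match — must end with 'baa'
2 → no match
3 → no match
4 → no match
5 → match
6 → no match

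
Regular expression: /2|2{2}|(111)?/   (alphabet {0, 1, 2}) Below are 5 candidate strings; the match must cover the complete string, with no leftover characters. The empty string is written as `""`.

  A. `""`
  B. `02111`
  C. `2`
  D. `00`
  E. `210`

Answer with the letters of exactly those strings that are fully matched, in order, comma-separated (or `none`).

A → match
B → no match
C → match
D → no match
E → no match

A, C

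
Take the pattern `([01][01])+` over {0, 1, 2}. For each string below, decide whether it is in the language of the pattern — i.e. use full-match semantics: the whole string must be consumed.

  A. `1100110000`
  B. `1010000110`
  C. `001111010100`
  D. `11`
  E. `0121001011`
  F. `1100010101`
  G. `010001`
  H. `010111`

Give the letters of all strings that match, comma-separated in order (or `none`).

A → match
B → match
C → match
D → match
E → no match
F → match
G → match
H → match

A, B, C, D, F, G, H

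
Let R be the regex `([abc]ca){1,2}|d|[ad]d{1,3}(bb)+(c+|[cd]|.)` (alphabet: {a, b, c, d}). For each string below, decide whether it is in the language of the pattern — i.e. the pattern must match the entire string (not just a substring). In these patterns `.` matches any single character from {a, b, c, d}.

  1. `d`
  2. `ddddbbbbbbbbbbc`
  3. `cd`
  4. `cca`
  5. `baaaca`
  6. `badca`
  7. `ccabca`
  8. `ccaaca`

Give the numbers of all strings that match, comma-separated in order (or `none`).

1 → match
2 → match
3 → no match
4 → match
5 → no match
6 → no match
7 → match
8 → match

1, 2, 4, 7, 8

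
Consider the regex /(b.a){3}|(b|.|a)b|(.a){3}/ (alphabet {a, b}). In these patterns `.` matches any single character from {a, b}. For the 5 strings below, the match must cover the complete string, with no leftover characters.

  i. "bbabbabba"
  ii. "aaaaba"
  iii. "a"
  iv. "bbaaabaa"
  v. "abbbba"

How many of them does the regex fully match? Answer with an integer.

2

i → match
ii → match
iii → no match
iv → no match
v → no match
Total matched: 2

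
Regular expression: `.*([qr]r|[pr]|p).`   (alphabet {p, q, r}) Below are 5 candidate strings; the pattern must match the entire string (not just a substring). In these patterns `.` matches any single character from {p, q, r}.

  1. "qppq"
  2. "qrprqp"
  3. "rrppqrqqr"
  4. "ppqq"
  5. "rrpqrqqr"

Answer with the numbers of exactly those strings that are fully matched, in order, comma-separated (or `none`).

1

1 → match
2 → no match
3 → no match
4 → no match
5 → no match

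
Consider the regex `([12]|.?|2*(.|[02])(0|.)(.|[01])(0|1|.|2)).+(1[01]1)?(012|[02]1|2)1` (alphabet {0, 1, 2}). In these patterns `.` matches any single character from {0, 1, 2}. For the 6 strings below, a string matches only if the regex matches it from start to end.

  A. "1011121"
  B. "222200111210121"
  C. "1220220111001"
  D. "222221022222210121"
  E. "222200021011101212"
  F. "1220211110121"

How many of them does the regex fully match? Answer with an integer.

4

A → match
B → match
C → no match
D → match
E → no match — must end with "1"
F → match
Total matched: 4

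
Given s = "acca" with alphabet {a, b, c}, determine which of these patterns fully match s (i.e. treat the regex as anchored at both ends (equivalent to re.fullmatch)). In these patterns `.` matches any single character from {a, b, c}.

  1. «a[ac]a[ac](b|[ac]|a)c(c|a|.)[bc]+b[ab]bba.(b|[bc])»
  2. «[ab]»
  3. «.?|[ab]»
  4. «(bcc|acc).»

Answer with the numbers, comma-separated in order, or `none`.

4

1 → no match
2 → no match
3 → no match
4 → match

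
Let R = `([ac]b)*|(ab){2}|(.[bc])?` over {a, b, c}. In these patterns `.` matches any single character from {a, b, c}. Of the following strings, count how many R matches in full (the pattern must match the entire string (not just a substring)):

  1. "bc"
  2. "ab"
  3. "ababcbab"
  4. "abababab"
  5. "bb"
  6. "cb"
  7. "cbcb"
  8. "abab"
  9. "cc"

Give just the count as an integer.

9

1 → match
2 → match
3 → match
4 → match
5 → match
6 → match
7 → match
8 → match
9 → match
Total matched: 9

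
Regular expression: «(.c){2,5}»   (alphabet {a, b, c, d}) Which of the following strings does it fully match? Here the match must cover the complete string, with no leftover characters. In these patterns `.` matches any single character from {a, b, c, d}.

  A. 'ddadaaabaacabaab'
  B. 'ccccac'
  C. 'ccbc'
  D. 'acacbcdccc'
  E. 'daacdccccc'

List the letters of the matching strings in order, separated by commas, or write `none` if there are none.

A → no match — must end with 'c'
B → match
C → match
D → match
E → no match

B, C, D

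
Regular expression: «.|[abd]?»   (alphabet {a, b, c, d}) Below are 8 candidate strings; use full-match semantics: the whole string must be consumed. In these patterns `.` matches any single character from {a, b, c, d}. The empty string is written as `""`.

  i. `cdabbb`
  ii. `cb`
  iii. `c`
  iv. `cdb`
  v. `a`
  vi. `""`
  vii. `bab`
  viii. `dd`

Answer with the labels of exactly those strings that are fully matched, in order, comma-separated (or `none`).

i → no match
ii → no match
iii → match
iv → no match
v → match
vi → match
vii → no match
viii → no match

iii, v, vi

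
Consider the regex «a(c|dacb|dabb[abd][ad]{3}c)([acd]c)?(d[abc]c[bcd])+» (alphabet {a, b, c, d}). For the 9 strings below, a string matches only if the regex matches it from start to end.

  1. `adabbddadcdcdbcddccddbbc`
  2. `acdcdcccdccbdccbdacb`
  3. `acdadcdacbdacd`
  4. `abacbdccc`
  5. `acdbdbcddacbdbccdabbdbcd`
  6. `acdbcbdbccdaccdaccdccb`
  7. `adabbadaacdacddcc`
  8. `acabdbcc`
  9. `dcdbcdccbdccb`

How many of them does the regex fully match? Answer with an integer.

2

1 → no match
2 → match
3 → no match
4 → no match
5 → no match
6 → match
7 → no match
8 → no match
9 → no match — must start with `a`
Total matched: 2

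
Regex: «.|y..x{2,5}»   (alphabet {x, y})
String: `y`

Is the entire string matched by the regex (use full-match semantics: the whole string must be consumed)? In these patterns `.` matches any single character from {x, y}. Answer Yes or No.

Yes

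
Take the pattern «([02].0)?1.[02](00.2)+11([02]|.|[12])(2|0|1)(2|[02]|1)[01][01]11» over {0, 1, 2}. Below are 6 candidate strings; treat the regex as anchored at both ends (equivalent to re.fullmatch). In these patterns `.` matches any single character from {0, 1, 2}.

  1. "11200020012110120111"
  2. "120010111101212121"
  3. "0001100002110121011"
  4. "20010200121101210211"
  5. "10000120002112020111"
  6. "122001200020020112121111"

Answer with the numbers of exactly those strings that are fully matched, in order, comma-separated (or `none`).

1 → match
2 → no match — must end with "11"
3 → match
4 → no match
5 → match
6 → no match

1, 3, 5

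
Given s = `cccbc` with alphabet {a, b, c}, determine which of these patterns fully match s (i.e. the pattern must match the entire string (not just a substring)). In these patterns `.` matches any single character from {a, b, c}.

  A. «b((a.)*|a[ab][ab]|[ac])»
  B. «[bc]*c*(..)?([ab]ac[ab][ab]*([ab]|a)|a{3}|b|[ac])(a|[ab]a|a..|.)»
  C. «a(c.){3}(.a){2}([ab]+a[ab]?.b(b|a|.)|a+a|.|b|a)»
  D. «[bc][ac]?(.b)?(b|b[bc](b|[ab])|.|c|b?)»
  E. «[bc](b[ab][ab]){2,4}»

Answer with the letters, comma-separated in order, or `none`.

B, D

A → no match — must start with `b`
B → match
C → no match — must start with `ac`
D → match
E → no match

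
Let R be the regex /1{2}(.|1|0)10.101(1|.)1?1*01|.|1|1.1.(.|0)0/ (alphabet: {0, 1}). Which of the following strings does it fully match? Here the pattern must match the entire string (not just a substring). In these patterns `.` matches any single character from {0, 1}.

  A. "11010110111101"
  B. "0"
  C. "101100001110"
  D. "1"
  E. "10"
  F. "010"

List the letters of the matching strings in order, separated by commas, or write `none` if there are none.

A → match
B → match
C → no match
D → match
E → no match
F → no match

A, B, D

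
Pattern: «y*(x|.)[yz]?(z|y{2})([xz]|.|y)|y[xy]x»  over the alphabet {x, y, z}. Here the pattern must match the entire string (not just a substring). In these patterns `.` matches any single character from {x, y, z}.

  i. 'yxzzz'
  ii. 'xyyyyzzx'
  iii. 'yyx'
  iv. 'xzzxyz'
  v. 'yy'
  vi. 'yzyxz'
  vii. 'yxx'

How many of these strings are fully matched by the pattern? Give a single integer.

3

i → match
ii → no match
iii → match
iv → no match
v → no match
vi → no match
vii → match
Total matched: 3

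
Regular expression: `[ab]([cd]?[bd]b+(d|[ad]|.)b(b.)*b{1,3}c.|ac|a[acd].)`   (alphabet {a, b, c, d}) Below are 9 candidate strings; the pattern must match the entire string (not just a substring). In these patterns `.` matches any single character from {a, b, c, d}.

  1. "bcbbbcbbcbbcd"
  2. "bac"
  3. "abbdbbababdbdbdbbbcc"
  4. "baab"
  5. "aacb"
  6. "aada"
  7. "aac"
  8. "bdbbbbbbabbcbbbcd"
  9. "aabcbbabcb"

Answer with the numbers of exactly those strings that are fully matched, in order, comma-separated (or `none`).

1 → match
2 → match
3 → match
4 → match
5 → match
6 → match
7 → match
8 → match
9 → no match

1, 2, 3, 4, 5, 6, 7, 8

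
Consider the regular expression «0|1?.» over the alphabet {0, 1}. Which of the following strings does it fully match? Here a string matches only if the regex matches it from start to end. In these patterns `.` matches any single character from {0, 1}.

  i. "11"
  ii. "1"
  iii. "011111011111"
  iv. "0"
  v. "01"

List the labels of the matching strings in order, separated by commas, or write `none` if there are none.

i → match
ii → match
iii → no match
iv → match
v → no match

i, ii, iv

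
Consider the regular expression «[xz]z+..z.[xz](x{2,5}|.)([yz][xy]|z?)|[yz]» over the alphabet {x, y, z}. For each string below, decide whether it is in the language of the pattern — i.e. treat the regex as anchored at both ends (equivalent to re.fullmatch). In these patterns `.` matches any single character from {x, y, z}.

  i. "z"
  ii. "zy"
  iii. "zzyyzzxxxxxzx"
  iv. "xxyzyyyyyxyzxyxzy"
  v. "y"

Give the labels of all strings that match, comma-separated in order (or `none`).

i, iii, v

i → match
ii → no match
iii → match
iv → no match
v → match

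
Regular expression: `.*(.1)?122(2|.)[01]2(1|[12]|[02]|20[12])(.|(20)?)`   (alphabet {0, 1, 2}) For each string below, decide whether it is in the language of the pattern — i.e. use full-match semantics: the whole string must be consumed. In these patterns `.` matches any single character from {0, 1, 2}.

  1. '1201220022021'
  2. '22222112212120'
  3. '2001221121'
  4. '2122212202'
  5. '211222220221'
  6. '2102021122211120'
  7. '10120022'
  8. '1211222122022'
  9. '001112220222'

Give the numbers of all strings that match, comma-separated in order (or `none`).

1, 3, 4, 8, 9

1 → match
2 → no match
3. '2001221121' → match
4. '2122212202' → match
5. '211222220221' → no match
6 → no match
7. '10120022' → no match
8 → match
9. '001112220222' → match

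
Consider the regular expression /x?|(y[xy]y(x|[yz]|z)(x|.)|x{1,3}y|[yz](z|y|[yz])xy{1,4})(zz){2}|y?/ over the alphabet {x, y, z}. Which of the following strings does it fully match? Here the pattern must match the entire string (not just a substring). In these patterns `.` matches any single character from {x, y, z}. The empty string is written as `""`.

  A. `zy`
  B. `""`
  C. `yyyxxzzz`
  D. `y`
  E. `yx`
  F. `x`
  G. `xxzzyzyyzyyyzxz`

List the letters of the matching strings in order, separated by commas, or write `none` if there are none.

B, D, F

A → no match
B → match
C → no match
D → match
E → no match
F → match
G → no match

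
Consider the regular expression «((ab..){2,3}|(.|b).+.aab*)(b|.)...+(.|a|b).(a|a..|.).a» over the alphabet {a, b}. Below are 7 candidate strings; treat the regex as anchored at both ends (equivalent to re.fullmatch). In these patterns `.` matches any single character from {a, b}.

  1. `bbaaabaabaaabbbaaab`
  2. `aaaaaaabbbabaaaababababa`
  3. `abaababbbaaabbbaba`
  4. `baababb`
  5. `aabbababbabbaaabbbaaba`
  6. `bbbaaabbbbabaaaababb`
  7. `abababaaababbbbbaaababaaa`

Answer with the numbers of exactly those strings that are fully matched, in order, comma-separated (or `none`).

2, 7

1 → no match — must end with `a`
2 → match
3 → no match
4 → no match — must end with `a`
5 → no match
6 → no match — must end with `a`
7 → match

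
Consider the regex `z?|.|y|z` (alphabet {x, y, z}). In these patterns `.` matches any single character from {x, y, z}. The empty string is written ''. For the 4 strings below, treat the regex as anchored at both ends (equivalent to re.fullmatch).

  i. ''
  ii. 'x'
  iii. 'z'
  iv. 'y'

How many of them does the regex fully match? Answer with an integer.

4

i → match
ii → match
iii → match
iv → match
Total matched: 4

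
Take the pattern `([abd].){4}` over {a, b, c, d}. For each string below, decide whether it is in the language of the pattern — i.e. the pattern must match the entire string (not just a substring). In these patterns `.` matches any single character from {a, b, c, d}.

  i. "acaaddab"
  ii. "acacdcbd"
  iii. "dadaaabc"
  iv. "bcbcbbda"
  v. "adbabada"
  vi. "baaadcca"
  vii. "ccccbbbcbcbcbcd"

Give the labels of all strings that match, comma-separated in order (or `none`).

i → match
ii → match
iii → match
iv → match
v → match
vi → no match
vii → no match

i, ii, iii, iv, v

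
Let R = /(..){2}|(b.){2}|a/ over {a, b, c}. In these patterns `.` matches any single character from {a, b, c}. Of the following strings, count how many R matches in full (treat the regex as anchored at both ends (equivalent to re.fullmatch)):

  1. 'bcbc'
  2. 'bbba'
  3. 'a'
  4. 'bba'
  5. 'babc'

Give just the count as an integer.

4

1. 'bcbc' → match
2. 'bbba' → match
3. 'a' → match
4. 'bba' → no match
5. 'babc' → match
Total matched: 4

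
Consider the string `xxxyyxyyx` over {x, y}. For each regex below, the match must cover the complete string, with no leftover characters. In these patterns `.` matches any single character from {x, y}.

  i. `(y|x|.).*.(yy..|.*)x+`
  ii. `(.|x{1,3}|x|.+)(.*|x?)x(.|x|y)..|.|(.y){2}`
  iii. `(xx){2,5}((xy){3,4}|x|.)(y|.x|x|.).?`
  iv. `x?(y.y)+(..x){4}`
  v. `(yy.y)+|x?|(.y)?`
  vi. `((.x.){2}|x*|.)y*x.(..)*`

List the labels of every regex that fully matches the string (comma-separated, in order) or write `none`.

i, ii, vi

i → match
ii → match
iii → no match
iv → no match
v → no match
vi → match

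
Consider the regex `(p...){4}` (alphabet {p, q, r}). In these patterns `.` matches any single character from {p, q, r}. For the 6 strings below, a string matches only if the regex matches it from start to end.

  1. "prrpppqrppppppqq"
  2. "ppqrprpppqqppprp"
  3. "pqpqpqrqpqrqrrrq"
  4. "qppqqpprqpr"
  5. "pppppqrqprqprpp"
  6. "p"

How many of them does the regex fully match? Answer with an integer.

1 → match
2 → match
3 → no match
4 → no match — must start with "p"
5 → no match
6 → no match
Total matched: 2

2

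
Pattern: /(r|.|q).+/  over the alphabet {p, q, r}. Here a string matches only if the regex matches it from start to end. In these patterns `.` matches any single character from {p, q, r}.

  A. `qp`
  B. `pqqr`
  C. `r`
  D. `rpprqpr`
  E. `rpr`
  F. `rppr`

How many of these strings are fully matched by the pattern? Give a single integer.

5

A → match
B → match
C → no match
D → match
E → match
F → match
Total matched: 5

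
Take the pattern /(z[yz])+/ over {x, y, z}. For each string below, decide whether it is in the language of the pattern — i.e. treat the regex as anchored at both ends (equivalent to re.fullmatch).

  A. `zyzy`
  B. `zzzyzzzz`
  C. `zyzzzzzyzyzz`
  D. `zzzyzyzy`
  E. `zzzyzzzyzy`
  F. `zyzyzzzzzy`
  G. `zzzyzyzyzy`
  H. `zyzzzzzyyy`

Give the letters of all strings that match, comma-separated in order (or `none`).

A, B, C, D, E, F, G

A → match
B → match
C → match
D → match
E → match
F → match
G → match
H → no match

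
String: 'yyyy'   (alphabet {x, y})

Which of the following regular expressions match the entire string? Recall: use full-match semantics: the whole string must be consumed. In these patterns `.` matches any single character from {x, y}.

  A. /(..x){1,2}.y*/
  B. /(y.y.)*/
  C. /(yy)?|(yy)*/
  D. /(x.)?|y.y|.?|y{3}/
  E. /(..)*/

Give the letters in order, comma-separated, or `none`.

A → no match
B → match
C → match
D → no match
E → match

B, C, E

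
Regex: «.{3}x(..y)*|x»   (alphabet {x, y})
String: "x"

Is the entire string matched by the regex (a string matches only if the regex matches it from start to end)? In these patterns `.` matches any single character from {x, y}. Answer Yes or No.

Yes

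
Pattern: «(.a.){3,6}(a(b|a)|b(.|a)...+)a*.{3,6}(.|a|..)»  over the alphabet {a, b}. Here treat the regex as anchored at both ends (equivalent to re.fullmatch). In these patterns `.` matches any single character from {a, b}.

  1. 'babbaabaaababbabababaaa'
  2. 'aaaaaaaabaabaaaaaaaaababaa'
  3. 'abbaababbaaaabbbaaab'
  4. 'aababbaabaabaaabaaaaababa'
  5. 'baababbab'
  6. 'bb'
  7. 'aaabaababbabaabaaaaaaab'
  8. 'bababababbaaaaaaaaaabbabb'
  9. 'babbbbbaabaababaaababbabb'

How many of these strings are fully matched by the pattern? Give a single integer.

2

1 → no match
2 → match
3 → no match
4 → no match
5 → no match
6 → no match
7 → match
8 → no match
9 → no match
Total matched: 2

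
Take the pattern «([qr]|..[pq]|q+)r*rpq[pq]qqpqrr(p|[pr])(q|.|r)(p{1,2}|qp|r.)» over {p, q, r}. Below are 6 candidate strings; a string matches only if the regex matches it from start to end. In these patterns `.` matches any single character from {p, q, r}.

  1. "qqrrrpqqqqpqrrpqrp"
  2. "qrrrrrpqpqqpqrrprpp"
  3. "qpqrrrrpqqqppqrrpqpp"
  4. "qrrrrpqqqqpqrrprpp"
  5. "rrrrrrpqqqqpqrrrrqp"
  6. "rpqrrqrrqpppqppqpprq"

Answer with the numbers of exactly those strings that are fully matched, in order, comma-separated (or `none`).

1, 2, 4, 5

1 → match
2 → match
3 → no match
4 → match
5 → match
6 → no match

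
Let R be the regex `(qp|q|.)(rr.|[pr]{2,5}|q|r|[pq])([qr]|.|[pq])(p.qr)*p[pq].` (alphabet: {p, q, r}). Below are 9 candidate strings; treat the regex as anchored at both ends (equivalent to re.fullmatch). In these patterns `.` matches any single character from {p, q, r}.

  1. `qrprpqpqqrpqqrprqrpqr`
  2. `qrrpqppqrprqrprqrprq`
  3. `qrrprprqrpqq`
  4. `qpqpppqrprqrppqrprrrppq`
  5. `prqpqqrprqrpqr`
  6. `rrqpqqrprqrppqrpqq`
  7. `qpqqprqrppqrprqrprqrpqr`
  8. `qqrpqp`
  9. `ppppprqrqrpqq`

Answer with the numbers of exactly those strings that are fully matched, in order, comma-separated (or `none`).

1, 3, 5, 6, 7, 8

1 → match
2 → no match
3 → match
4 → no match
5 → match
6 → match
7 → match
8 → match
9 → no match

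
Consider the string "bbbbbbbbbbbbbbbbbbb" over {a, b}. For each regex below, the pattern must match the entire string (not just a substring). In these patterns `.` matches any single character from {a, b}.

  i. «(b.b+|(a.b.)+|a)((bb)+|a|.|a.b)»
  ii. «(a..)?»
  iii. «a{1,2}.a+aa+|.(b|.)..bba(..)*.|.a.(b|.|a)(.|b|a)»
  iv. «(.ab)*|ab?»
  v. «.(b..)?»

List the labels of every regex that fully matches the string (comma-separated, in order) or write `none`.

i

i → match
ii → no match
iii → no match
iv → no match
v → no match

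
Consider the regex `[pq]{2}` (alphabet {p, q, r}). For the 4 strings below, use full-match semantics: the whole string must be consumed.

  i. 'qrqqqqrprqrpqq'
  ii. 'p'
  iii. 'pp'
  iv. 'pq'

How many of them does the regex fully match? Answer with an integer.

i → no match
ii → no match
iii → match
iv → match
Total matched: 2

2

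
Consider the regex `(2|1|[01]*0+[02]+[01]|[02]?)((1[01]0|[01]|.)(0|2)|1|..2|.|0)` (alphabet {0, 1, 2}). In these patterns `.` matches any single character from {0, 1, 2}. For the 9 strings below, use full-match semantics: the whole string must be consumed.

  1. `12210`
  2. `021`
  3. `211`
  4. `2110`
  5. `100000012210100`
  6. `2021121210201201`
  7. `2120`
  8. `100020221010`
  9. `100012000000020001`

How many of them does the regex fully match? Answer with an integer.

1 → no match
2 → no match
3 → no match
4 → no match
5 → no match
6 → no match
7 → no match
8 → no match
9 → no match
Total matched: 0

0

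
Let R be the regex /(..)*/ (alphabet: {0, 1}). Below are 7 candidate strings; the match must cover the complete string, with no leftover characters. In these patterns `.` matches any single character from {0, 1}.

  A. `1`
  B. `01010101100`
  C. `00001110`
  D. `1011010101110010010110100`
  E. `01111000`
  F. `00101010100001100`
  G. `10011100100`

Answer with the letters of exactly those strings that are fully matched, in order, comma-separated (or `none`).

A → no match
B → no match
C → match
D → no match
E → match
F → no match
G → no match

C, E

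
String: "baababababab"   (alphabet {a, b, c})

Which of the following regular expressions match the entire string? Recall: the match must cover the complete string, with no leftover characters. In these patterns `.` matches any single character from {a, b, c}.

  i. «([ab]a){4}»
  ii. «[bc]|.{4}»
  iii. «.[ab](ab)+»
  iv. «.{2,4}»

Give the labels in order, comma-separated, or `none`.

iii

i → no match — must end with "a"
ii → no match
iii → match
iv → no match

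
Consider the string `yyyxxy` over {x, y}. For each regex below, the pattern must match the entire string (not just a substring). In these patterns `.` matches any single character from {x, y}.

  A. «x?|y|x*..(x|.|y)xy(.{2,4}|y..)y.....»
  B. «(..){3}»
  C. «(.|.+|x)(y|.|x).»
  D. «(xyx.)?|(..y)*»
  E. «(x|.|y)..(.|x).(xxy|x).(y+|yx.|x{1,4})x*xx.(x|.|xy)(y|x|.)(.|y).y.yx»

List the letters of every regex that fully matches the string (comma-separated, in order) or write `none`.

B, C, D

A → no match
B → match
C → match
D → match
E → no match — must end with `yx`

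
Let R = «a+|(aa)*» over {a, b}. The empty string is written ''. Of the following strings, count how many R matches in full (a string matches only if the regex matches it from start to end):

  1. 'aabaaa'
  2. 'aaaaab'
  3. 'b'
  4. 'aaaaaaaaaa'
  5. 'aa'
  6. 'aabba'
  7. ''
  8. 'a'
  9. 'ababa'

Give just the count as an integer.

1. 'aabaaa' → no match
2. 'aaaaab' → no match
3. 'b' → no match
4. 'aaaaaaaaaa' → match
5. 'aa' → match
6. 'aabba' → no match
7. '' → match
8. 'a' → match
9. 'ababa' → no match
Total matched: 4

4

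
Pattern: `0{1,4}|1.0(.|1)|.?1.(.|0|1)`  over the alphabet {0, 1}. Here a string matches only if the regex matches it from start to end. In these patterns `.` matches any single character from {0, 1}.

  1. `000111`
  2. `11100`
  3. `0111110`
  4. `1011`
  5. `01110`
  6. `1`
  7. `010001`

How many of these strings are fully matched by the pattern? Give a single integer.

1 → no match
2 → no match
3 → no match
4 → no match
5 → no match
6 → no match
7 → no match
Total matched: 0

0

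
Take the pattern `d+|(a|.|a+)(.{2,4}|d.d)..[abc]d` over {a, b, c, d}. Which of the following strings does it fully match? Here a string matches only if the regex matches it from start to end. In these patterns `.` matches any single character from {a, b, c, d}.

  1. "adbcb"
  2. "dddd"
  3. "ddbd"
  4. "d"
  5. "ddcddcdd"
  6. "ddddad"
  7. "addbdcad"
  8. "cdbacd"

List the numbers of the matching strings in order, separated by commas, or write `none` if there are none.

2, 4, 7

1 → no match — must end with "d"
2 → match
3 → no match
4 → match
5 → no match
6 → no match
7 → match
8 → no match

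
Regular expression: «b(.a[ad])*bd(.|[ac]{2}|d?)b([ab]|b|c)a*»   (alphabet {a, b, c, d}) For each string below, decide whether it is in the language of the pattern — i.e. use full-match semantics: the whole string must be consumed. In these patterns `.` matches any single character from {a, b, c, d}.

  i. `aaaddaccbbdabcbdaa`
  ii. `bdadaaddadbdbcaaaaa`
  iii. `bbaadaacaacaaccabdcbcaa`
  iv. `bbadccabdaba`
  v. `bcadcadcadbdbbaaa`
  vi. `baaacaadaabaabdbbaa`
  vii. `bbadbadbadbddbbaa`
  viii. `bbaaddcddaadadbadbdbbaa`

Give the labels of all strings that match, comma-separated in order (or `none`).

ii, v, vi, vii

i → no match — must start with `b`
ii → match
iii → no match
iv. `bbadccabdaba` → no match
v → match
vi → match
vii → match
viii → no match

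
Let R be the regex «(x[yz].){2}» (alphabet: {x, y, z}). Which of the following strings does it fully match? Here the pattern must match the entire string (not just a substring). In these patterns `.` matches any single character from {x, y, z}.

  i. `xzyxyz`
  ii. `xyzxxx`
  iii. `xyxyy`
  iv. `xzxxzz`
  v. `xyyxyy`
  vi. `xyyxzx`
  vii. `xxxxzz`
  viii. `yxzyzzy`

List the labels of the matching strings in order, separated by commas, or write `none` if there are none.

i, iv, v, vi

i → match
ii → no match
iii → no match
iv → match
v → match
vi → match
vii → no match
viii → no match — must start with `x`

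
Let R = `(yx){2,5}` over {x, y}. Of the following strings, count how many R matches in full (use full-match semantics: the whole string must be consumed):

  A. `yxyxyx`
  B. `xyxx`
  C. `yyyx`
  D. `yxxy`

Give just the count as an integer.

A → match
B → no match — must start with `yx`
C → no match — must start with `yx`
D → no match — must end with `yx`
Total matched: 1

1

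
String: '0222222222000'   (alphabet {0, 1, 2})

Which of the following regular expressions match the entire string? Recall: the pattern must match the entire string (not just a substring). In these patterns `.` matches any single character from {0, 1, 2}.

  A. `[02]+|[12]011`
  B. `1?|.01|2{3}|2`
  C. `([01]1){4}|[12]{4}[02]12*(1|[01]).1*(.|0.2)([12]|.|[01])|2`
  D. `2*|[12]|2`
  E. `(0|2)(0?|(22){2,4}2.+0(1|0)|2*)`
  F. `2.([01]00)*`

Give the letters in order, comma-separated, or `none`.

A, E

A → match
B → no match
C → no match
D → no match
E → match
F → no match — must start with '2'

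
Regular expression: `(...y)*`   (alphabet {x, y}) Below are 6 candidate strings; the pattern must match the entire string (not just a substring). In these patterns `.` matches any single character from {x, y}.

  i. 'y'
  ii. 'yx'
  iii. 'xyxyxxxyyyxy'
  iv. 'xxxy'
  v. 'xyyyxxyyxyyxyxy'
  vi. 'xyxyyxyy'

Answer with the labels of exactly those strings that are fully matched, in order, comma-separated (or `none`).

i → no match
ii → no match
iii → match
iv → match
v → no match
vi → match

iii, iv, vi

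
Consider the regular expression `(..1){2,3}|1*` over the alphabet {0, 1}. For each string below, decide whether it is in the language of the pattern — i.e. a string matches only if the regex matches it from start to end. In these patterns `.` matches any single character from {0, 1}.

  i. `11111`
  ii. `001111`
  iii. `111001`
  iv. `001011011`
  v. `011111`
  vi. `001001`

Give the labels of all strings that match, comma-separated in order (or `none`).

i, ii, iii, iv, v, vi

i → match
ii → match
iii → match
iv → match
v → match
vi → match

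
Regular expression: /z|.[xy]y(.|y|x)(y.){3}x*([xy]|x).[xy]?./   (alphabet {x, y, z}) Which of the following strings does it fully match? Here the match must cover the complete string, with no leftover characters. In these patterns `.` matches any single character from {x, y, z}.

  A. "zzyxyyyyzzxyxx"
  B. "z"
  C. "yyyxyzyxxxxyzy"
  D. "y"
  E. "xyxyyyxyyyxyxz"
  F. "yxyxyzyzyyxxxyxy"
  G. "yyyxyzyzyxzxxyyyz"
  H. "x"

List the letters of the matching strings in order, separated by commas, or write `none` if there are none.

A → no match
B. "z" → match
C → no match
D. "y" → no match
E → no match
F → match
G → no match
H. "x" → no match

B, F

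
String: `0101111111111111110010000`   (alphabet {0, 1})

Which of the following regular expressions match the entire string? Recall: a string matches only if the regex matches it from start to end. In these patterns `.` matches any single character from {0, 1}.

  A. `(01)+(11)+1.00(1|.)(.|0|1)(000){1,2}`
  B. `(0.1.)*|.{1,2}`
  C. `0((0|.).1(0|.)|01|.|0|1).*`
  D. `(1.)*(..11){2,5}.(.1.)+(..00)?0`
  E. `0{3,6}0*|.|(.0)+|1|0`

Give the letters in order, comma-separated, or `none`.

A → match
B → no match
C → match
D → no match
E → no match

A, C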